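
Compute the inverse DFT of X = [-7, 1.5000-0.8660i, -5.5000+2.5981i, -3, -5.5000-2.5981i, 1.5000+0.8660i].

x[n] = (1/6) Σ(k=0 to 5) X[k] · e^(2πikn/6)

Computing each x[n]:
x[0] = -3
x[1] = 0
x[2] = 0
x[3] = -3
x[4] = -2
x[5] = 1

x = [-3, 0, 0, -3, -2, 1]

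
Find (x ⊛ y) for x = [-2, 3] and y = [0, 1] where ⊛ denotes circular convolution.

(x ⊛ y)[n] = Σ(m=0 to 1) x[m] · y[(n-m) mod 2]

Computing each output sample:
(x ⊛ y)[0] = 3
(x ⊛ y)[1] = -2

x ⊛ y = [3, -2]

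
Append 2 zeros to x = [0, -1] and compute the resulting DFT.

Original 2-point DFT: [-1, 1]
Zero-padded 4-point DFT provides frequency interpolation.

DFT_4([x, 0, ...]) = [-1, 1i, 1, -1i]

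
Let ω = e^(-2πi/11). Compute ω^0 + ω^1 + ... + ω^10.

Sum of all nth roots of unity equals 0 for n > 1 (geometric series with r ≠ 1).

0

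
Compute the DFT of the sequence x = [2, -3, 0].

X[k] = Σ(n=0 to 2) x[n] · ω_3^(nk)
where ω_3 = e^(-2πi/3)

Computing each X[k]:
X[0] = -1
X[1] = 3.5000+2.5981i
X[2] = 3.5000-2.5981i

X = [-1, 3.5000+2.5981i, 3.5000-2.5981i]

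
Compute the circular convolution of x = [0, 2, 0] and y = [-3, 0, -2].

(x ⊛ y)[n] = Σ(m=0 to 2) x[m] · y[(n-m) mod 3]

Computing each output sample:
(x ⊛ y)[0] = -4
(x ⊛ y)[1] = -6
(x ⊛ y)[2] = 0

x ⊛ y = [-4, -6, 0]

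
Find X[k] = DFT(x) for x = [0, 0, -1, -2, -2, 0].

X[k] = Σ(n=0 to 5) x[n] · ω_6^(nk)
where ω_6 = e^(-2πi/6)

Computing each X[k]:
X[0] = -5
X[1] = 3.5000-0.8660i
X[2] = -0.5000+0.8660i
X[3] = -1
X[4] = -0.5000-0.8660i
X[5] = 3.5000+0.8660i

X = [-5, 3.5000-0.8660i, -0.5000+0.8660i, -1, -0.5000-0.8660i, 3.5000+0.8660i]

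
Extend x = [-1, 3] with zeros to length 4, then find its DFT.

Original 2-point DFT: [2, -4]
Zero-padded 4-point DFT provides frequency interpolation.

DFT_4([x, 0, ...]) = [2, -1-3i, -4, -1+3i]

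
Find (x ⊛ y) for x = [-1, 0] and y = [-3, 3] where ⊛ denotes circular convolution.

(x ⊛ y)[n] = Σ(m=0 to 1) x[m] · y[(n-m) mod 2]

Computing each output sample:
(x ⊛ y)[0] = 3
(x ⊛ y)[1] = -3

x ⊛ y = [3, -3]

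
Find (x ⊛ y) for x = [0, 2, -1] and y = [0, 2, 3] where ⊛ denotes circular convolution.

(x ⊛ y)[n] = Σ(m=0 to 2) x[m] · y[(n-m) mod 3]

Computing each output sample:
(x ⊛ y)[0] = 4
(x ⊛ y)[1] = -3
(x ⊛ y)[2] = 4

x ⊛ y = [4, -3, 4]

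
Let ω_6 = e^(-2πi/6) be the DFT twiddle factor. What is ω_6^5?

ω_6^5 = e^(-2πi·5/6)
= cos(-2π·5/6) + i·sin(-2π·5/6)
= cos(-10π/6) + i·sin(-10π/6)

ω_6^5 = cos(-10π/6) + i·sin(-10π/6) = 0.5000+0.8660i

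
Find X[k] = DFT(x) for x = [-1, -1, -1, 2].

X[k] = Σ(n=0 to 3) x[n] · ω_4^(nk)
where ω_4 = e^(-2πi/4)

Computing each X[k]:
X[0] = -1
X[1] = 3i
X[2] = -3
X[3] = -3i

X = [-1, 3i, -3, -3i]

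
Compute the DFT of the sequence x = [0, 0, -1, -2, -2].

X[k] = Σ(n=0 to 4) x[n] · ω_5^(nk)
where ω_5 = e^(-2πi/5)

Computing each X[k]:
X[0] = -5
X[1] = 1.8090-2.4899i
X[2] = 0.6910-0.2245i
X[3] = 0.6910+0.2245i
X[4] = 1.8090+2.4899i

X = [-5, 1.8090-2.4899i, 0.6910-0.2245i, 0.6910+0.2245i, 1.8090+2.4899i]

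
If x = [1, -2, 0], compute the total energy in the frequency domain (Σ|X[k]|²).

Parseval: Σ|x[n]|² = (1/N)Σ|X[k]|², so Σ|X[k]|² = N·Σ|x[n]|² = 3·5.0000

Σ|X[k]|² = N·Σ|x[n]|² = 3·5.0000 = 15.0000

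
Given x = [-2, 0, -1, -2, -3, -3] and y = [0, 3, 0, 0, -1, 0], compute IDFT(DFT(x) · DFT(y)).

(x ⊛ y)[n] = Σ(m=0 to 5) x[m] · y[(n-m) mod 6]

Computing each output sample:
(x ⊛ y)[0] = -8
(x ⊛ y)[1] = -4
(x ⊛ y)[2] = 3
(x ⊛ y)[3] = 0
(x ⊛ y)[4] = -4
(x ⊛ y)[5] = -9

x ⊛ y = [-8, -4, 3, 0, -4, -9]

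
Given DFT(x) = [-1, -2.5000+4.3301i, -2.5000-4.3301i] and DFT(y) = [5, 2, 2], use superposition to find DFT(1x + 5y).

By linearity: DFT(1x + 5y) = 1·DFT(x) + 5·DFT(y)
= 1·[-1, -2.5000+4.3301i, -2.5000-4.3301i] + 5·[5, 2, 2]

Computing element-wise:
Z[0] = 1·(-1) + 5·(5) = 24
Z[1] = 1·(-2.5000+4.3301i) + 5·(2) = 7.5000+4.3301i
Z[2] = 1·(-2.5000-4.3301i) + 5·(2) = 7.5000-4.3301i

DFT(1x + 5y) = 1·X + 5·Y = [24, 7.5000+4.3301i, 7.5000-4.3301i]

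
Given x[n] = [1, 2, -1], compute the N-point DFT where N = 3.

X[k] = Σ(n=0 to 2) x[n] · ω_3^(nk)
where ω_3 = e^(-2πi/3)

Computing each X[k]:
X[0] = 2
X[1] = 0.5000-2.5981i
X[2] = 0.5000+2.5981i

X = [2, 0.5000-2.5981i, 0.5000+2.5981i]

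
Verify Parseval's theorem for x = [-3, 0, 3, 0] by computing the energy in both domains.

Time domain:
Σ|x[n]|² = |-3|² + |0|² + |3|² + |0|² = 18.0000

Frequency domain:
(1/4)Σ|X[k]|² = (1/4)(|0|² + |-6|² + |0|² + |-6|²) = (1/4)·72.0000 = 18.0000

Both sides agree, confirming Parseval's theorem.

Σ|x[n]|² = (1/N)Σ|X[k]|² = 18.0000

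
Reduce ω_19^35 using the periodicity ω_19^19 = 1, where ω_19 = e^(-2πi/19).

Since ω_19^19 = 1, powers reduce modulo 19.
35 mod 19 = 16
So ω_19^35 = ω_19^16 = e^(-2πi·16/19)

ω_19^35 = ω_19^16 = 0.5469+0.8372i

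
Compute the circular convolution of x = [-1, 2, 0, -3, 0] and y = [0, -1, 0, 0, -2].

(x ⊛ y)[n] = Σ(m=0 to 4) x[m] · y[(n-m) mod 5]

Computing each output sample:
(x ⊛ y)[0] = -4
(x ⊛ y)[1] = 1
(x ⊛ y)[2] = 4
(x ⊛ y)[3] = 0
(x ⊛ y)[4] = 5

x ⊛ y = [-4, 1, 4, 0, 5]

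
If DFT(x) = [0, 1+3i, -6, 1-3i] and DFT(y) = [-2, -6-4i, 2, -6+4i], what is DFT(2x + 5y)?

By linearity: DFT(2x + 5y) = 2·DFT(x) + 5·DFT(y)
= 2·[0, 1+3i, -6, 1-3i] + 5·[-2, -6-4i, 2, -6+4i]

Computing element-wise:
Z[0] = 2·(0) + 5·(-2) = -10
Z[1] = 2·(1+3i) + 5·(-6-4i) = -28-14i
Z[2] = 2·(-6) + 5·(2) = -2
Z[3] = 2·(1-3i) + 5·(-6+4i) = -28+14i

DFT(2x + 5y) = 2·X + 5·Y = [-10, -28-14i, -2, -28+14i]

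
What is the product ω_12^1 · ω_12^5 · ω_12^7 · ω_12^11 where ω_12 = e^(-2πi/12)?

The primitive 12th roots of unity are ω_12^k for k coprime to 12: k ∈ {1, 5, 7, 11}
Their product equals the constant term of the cyclotomic polynomial Φ_12(x) up to sign.
For n ≥ 3, the product of all primitive nth roots of unity is 1. (For n=1 it is 1; for n=2 it is -1.)

1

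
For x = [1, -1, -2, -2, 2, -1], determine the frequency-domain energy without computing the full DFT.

Parseval: Σ|x[n]|² = (1/N)Σ|X[k]|², so Σ|X[k]|² = N·Σ|x[n]|² = 6·15.0000

Σ|X[k]|² = N·Σ|x[n]|² = 6·15.0000 = 90.0000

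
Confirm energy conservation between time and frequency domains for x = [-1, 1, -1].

Time domain:
Σ|x[n]|² = |-1|² + |1|² + |-1|² = 3.0000

Frequency domain:
(1/3)Σ|X[k]|² = (1/3)(|-1|² + |-1.0000-1.7321i|² + |-1.0000+1.7321i|²) = (1/3)·9.0000 = 3.0000

Both sides agree, confirming Parseval's theorem.

Σ|x[n]|² = (1/N)Σ|X[k]|² = 3.0000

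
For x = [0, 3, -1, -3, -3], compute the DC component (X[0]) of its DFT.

X[0] = Σ(n=0 to 4) x[n] · ω_5^0 = Σ x[n]
= (0) + (3) + (-1) + (-3) + (-3)

X[0] = -4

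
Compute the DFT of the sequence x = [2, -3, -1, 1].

X[k] = Σ(n=0 to 3) x[n] · ω_4^(nk)
where ω_4 = e^(-2πi/4)

Computing each X[k]:
X[0] = -1
X[1] = 3+4i
X[2] = 3
X[3] = 3-4i

X = [-1, 3+4i, 3, 3-4i]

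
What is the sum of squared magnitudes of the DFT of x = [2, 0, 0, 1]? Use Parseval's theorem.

Parseval: Σ|x[n]|² = (1/N)Σ|X[k]|², so Σ|X[k]|² = N·Σ|x[n]|² = 4·5.0000

Σ|X[k]|² = N·Σ|x[n]|² = 4·5.0000 = 20.0000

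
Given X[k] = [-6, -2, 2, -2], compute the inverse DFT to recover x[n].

x[n] = (1/4) Σ(k=0 to 3) X[k] · e^(2πikn/4)

Computing each x[n]:
x[0] = -2
x[1] = -2
x[2] = 0
x[3] = -2

x = [-2, -2, 0, -2]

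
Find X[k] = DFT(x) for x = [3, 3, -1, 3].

X[k] = Σ(n=0 to 3) x[n] · ω_4^(nk)
where ω_4 = e^(-2πi/4)

Computing each X[k]:
X[0] = 8
X[1] = 4
X[2] = -4
X[3] = 4

X = [8, 4, -4, 4]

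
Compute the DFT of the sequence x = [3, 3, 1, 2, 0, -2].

X[k] = Σ(n=0 to 5) x[n] · ω_6^(nk)
where ω_6 = e^(-2πi/6)

Computing each X[k]:
X[0] = 7
X[1] = 1.0000-5.1962i
X[2] = 4.0000-3.4641i
X[3] = 1
X[4] = 4.0000+3.4641i
X[5] = 1.0000+5.1962i

X = [7, 1.0000-5.1962i, 4.0000-3.4641i, 1, 4.0000+3.4641i, 1.0000+5.1962i]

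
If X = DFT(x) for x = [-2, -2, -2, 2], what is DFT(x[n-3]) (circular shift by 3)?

Time shift by 3: X_shifted[k] = ω_4^(3k) · X[k]
Shifted x = [-2, -2, 2, -2]

DFT(x[n-3]) = [-4, -4, 4, -4]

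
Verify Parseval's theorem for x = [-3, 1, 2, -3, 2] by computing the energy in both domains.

Time domain:
Σ|x[n]|² = |-3|² + |1|² + |2|² + |-3|² + |2|² = 27.0000

Frequency domain:
(1/5)Σ|X[k]|² = (1/5)(|-1|² + |-1.2639-1.9879i|² + |-5.7361+5.3431i|² + |-5.7361-5.3431i|² + |-1.2639+1.9879i|²) = (1/5)·135.0000 = 27.0000

Both sides agree, confirming Parseval's theorem.

Σ|x[n]|² = (1/N)Σ|X[k]|² = 27.0000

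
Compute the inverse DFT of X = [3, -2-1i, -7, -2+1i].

x[n] = (1/4) Σ(k=0 to 3) X[k] · e^(2πikn/4)

Computing each x[n]:
x[0] = -2
x[1] = 3
x[2] = 0
x[3] = 2

x = [-2, 3, 0, 2]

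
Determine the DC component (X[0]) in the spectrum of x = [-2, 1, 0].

X[0] = Σ(n=0 to 2) x[n] · ω_3^0 = Σ x[n]
= (-2) + (1) + (0)

X[0] = -1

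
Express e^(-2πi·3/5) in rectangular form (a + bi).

ω_5^3 = e^(-2πi·3/5)
= cos(-2π·3/5) + i·sin(-2π·3/5)
= cos(-6π/5) + i·sin(-6π/5)

ω_5^3 = cos(-6π/5) + i·sin(-6π/5) = -0.8090+0.5878i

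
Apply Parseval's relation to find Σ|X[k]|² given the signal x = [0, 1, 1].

Parseval: Σ|x[n]|² = (1/N)Σ|X[k]|², so Σ|X[k]|² = N·Σ|x[n]|² = 3·2.0000

Σ|X[k]|² = N·Σ|x[n]|² = 3·2.0000 = 6.0000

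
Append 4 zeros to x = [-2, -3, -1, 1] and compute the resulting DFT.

Original 4-point DFT: [-5, -1+4i, -1, -1-4i]
Zero-padded 8-point DFT provides frequency interpolation.

DFT_8([x, 0, ...]) = [-5, -4.8284+2.4142i, -1+4i, 0.8284+0.4142i, -1, 0.8284-0.4142i, -1-4i, -4.8284-2.4142i]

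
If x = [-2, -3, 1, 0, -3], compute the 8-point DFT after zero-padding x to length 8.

Original 5-point DFT: [-7, -4.6631-0.5878i, 3.1631+0.9511i, 3.1631-0.9511i, -4.6631+0.5878i]
Zero-padded 8-point DFT provides frequency interpolation.

DFT_8([x, 0, ...]) = [-7, -1.1213+1.1213i, -6+3i, 3.1213+3.1213i, -1, 3.1213-3.1213i, -6-3i, -1.1213-1.1213i]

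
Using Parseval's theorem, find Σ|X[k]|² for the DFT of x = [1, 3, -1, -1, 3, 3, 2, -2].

Parseval: Σ|x[n]|² = (1/N)Σ|X[k]|², so Σ|X[k]|² = N·Σ|x[n]|² = 8·38.0000

Σ|X[k]|² = N·Σ|x[n]|² = 8·38.0000 = 304.0000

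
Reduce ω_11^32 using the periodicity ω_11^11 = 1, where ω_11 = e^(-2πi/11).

Since ω_11^11 = 1, powers reduce modulo 11.
32 mod 11 = 10
So ω_11^32 = ω_11^10 = e^(-2πi·10/11)

ω_11^32 = ω_11^10 = 0.8413+0.5406i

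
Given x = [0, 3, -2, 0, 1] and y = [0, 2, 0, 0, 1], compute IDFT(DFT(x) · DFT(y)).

(x ⊛ y)[n] = Σ(m=0 to 4) x[m] · y[(n-m) mod 5]

Computing each output sample:
(x ⊛ y)[0] = 5
(x ⊛ y)[1] = -2
(x ⊛ y)[2] = 6
(x ⊛ y)[3] = -3
(x ⊛ y)[4] = 0

x ⊛ y = [5, -2, 6, -3, 0]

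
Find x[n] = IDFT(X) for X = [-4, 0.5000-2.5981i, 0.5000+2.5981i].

x[n] = (1/3) Σ(k=0 to 2) X[k] · e^(2πikn/3)

Computing each x[n]:
x[0] = -1
x[1] = 0
x[2] = -3

x = [-1, 0, -3]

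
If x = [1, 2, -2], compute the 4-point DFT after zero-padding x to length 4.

Original 3-point DFT: [1, 1.0000-3.4641i, 1.0000+3.4641i]
Zero-padded 4-point DFT provides frequency interpolation.

DFT_4([x, 0, ...]) = [1, 3-2i, -3, 3+2i]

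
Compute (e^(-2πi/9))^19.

Since ω_9^9 = 1, powers reduce modulo 9.
19 mod 9 = 1
So ω_9^19 = ω_9^1 = e^(-2πi·1/9)

ω_9^19 = ω_9^1 = 0.7660-0.6428i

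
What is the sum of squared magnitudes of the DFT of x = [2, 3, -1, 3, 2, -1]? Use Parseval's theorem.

Parseval: Σ|x[n]|² = (1/N)Σ|X[k]|², so Σ|X[k]|² = N·Σ|x[n]|² = 6·28.0000

Σ|X[k]|² = N·Σ|x[n]|² = 6·28.0000 = 168.0000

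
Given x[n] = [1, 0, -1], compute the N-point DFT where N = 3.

X[k] = Σ(n=0 to 2) x[n] · ω_3^(nk)
where ω_3 = e^(-2πi/3)

Computing each X[k]:
X[0] = 0
X[1] = 1.5000-0.8660i
X[2] = 1.5000+0.8660i

X = [0, 1.5000-0.8660i, 1.5000+0.8660i]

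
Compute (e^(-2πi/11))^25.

Since ω_11^11 = 1, powers reduce modulo 11.
25 mod 11 = 3
So ω_11^25 = ω_11^3 = e^(-2πi·3/11)

ω_11^25 = ω_11^3 = -0.1423-0.9898i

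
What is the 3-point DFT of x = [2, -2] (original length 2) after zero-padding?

Original 2-point DFT: [0, 4]
Zero-padded 3-point DFT provides frequency interpolation.

DFT_3([x, 0, ...]) = [0, 3.0000+1.7321i, 3.0000-1.7321i]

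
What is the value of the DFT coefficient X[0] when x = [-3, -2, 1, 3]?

X[0] = Σ(n=0 to 3) x[n] · ω_4^0 = Σ x[n]
= (-3) + (-2) + (1) + (3)

X[0] = -1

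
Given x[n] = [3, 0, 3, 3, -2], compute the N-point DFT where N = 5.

X[k] = Σ(n=0 to 4) x[n] · ω_5^(nk)
where ω_5 = e^(-2πi/5)

Computing each X[k]:
X[0] = 7
X[1] = -2.4721-1.9021i
X[2] = 6.4721-1.1756i
X[3] = 6.4721+1.1756i
X[4] = -2.4721+1.9021i

X = [7, -2.4721-1.9021i, 6.4721-1.1756i, 6.4721+1.1756i, -2.4721+1.9021i]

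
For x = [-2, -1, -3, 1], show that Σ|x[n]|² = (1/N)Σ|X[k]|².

Time domain:
Σ|x[n]|² = |-2|² + |-1|² + |-3|² + |1|² = 15.0000

Frequency domain:
(1/4)Σ|X[k]|² = (1/4)(|-5|² + |1+2i|² + |-5|² + |1-2i|²) = (1/4)·60.0000 = 15.0000

Both sides agree, confirming Parseval's theorem.

Σ|x[n]|² = (1/N)Σ|X[k]|² = 15.0000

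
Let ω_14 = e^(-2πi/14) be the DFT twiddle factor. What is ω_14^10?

ω_14^10 = e^(-2πi·10/14)
= cos(-2π·10/14) + i·sin(-2π·10/14)
= cos(-20π/14) + i·sin(-20π/14)

ω_14^10 = cos(-20π/14) + i·sin(-20π/14) = -0.2225+0.9749i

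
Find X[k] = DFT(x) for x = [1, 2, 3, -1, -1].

X[k] = Σ(n=0 to 4) x[n] · ω_5^(nk)
where ω_5 = e^(-2πi/5)

Computing each X[k]:
X[0] = 4
X[1] = -0.3090-5.2043i
X[2] = 0.8090+2.0409i
X[3] = 0.8090-2.0409i
X[4] = -0.3090+5.2043i

X = [4, -0.3090-5.2043i, 0.8090+2.0409i, 0.8090-2.0409i, -0.3090+5.2043i]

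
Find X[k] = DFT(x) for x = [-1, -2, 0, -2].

X[k] = Σ(n=0 to 3) x[n] · ω_4^(nk)
where ω_4 = e^(-2πi/4)

Computing each X[k]:
X[0] = -5
X[1] = -1
X[2] = 3
X[3] = -1

X = [-5, -1, 3, -1]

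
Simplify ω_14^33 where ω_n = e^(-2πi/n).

Since ω_14^14 = 1, powers reduce modulo 14.
33 mod 14 = 5
So ω_14^33 = ω_14^5 = e^(-2πi·5/14)

ω_14^33 = ω_14^5 = -0.6235-0.7818i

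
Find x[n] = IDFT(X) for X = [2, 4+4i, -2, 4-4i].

x[n] = (1/4) Σ(k=0 to 3) X[k] · e^(2πikn/4)

Computing each x[n]:
x[0] = 2
x[1] = -1
x[2] = -2
x[3] = 3

x = [2, -1, -2, 3]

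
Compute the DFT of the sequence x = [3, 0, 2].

X[k] = Σ(n=0 to 2) x[n] · ω_3^(nk)
where ω_3 = e^(-2πi/3)

Computing each X[k]:
X[0] = 5
X[1] = 2.0000+1.7321i
X[2] = 2.0000-1.7321i

X = [5, 2.0000+1.7321i, 2.0000-1.7321i]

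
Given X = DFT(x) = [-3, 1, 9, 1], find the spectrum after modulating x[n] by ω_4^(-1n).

Modulation property: DFT(ω_4^(-1n)·x[n]) = X[(k-1) mod 4], so circularly shift X by 1 positions.

X[k-1] = [1, -3, 1, 9]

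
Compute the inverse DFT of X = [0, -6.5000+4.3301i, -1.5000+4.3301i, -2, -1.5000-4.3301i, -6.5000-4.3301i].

x[n] = (1/6) Σ(k=0 to 5) X[k] · e^(2πikn/6)

Computing each x[n]:
x[0] = -3
x[1] = -3
x[2] = 1
x[3] = 2
x[4] = 1
x[5] = 2

x = [-3, -3, 1, 2, 1, 2]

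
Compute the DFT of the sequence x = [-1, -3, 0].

X[k] = Σ(n=0 to 2) x[n] · ω_3^(nk)
where ω_3 = e^(-2πi/3)

Computing each X[k]:
X[0] = -4
X[1] = 0.5000+2.5981i
X[2] = 0.5000-2.5981i

X = [-4, 0.5000+2.5981i, 0.5000-2.5981i]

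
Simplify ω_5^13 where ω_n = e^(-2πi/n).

Since ω_5^5 = 1, powers reduce modulo 5.
13 mod 5 = 3
So ω_5^13 = ω_5^3 = e^(-2πi·3/5)

ω_5^13 = ω_5^3 = -0.8090+0.5878i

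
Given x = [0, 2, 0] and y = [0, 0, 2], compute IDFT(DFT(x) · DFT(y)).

(x ⊛ y)[n] = Σ(m=0 to 2) x[m] · y[(n-m) mod 3]

Computing each output sample:
(x ⊛ y)[0] = 4
(x ⊛ y)[1] = 0
(x ⊛ y)[2] = 0

x ⊛ y = [4, 0, 0]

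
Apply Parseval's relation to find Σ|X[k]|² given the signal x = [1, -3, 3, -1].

Parseval: Σ|x[n]|² = (1/N)Σ|X[k]|², so Σ|X[k]|² = N·Σ|x[n]|² = 4·20.0000

Σ|X[k]|² = N·Σ|x[n]|² = 4·20.0000 = 80.0000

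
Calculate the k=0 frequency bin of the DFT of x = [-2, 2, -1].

X[0] = Σ(n=0 to 2) x[n] · ω_3^0 = Σ x[n]
= (-2) + (2) + (-1)

X[0] = -1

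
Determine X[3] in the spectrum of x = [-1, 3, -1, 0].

X[3] = Σ(n=0 to 3) x[n] · ω_4^(3n) where ω_4 = e^(-2πi/4)
= (-1)·ω_4^0 + (3)·ω_4^3 + (-1)·ω_4^6 + (0)·ω_4^9

X[3] = 3i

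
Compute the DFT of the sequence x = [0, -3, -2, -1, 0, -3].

X[k] = Σ(n=0 to 5) x[n] · ω_6^(nk)
where ω_6 = e^(-2πi/6)

Computing each X[k]:
X[0] = -9
X[1] = -1.0000+1.7321i
X[2] = 3.0000-1.7321i
X[3] = 5
X[4] = 3.0000+1.7321i
X[5] = -1.0000-1.7321i

X = [-9, -1.0000+1.7321i, 3.0000-1.7321i, 5, 3.0000+1.7321i, -1.0000-1.7321i]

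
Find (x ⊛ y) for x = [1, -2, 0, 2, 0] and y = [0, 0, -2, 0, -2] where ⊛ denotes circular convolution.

(x ⊛ y)[n] = Σ(m=0 to 4) x[m] · y[(n-m) mod 5]

Computing each output sample:
(x ⊛ y)[0] = 0
(x ⊛ y)[1] = 0
(x ⊛ y)[2] = -6
(x ⊛ y)[3] = 4
(x ⊛ y)[4] = -2

x ⊛ y = [0, 0, -6, 4, -2]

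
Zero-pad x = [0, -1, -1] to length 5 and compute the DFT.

Original 3-point DFT: [-2, 1, 1]
Zero-padded 5-point DFT provides frequency interpolation.

DFT_5([x, 0, ...]) = [-2, 0.5000+1.5388i, 0.5000-0.3633i, 0.5000+0.3633i, 0.5000-1.5388i]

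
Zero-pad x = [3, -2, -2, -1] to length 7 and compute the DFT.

Original 4-point DFT: [-2, 5+1i, 4, 5-1i]
Zero-padded 7-point DFT provides frequency interpolation.

DFT_7([x, 0, ...]) = [-2, 3.0990+3.9474i, 4.6235+0.3003i, 3.7775+0.2790i, 3.7775-0.2790i, 4.6235-0.3003i, 3.0990-3.9474i]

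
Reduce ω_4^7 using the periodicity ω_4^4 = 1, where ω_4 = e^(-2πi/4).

Since ω_4^4 = 1, powers reduce modulo 4.
7 mod 4 = 3
So ω_4^7 = ω_4^3 = e^(-2πi·3/4)

ω_4^7 = ω_4^3 = 1i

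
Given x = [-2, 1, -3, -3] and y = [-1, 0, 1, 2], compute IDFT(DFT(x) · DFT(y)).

(x ⊛ y)[n] = Σ(m=0 to 3) x[m] · y[(n-m) mod 4]

Computing each output sample:
(x ⊛ y)[0] = 1
(x ⊛ y)[1] = -10
(x ⊛ y)[2] = -5
(x ⊛ y)[3] = 0

x ⊛ y = [1, -10, -5, 0]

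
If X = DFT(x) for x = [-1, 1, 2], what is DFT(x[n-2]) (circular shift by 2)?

Time shift by 2: X_shifted[k] = ω_3^(2k) · X[k]
Shifted x = [1, 2, -1]

DFT(x[n-2]) = [2, 0.5000-2.5981i, 0.5000+2.5981i]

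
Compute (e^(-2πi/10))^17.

Since ω_10^10 = 1, powers reduce modulo 10.
17 mod 10 = 7
So ω_10^17 = ω_10^7 = e^(-2πi·7/10)

ω_10^17 = ω_10^7 = -0.3090+0.9511i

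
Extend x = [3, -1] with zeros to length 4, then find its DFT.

Original 2-point DFT: [2, 4]
Zero-padded 4-point DFT provides frequency interpolation.

DFT_4([x, 0, ...]) = [2, 3+1i, 4, 3-1i]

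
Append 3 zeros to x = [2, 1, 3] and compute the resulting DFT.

Original 3-point DFT: [6, 1.7321i, -1.7321i]
Zero-padded 6-point DFT provides frequency interpolation.

DFT_6([x, 0, ...]) = [6, 1.0000-3.4641i, 1.7321i, 4, -1.7321i, 1.0000+3.4641i]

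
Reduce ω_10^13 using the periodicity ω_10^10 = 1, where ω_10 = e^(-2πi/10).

Since ω_10^10 = 1, powers reduce modulo 10.
13 mod 10 = 3
So ω_10^13 = ω_10^3 = e^(-2πi·3/10)

ω_10^13 = ω_10^3 = -0.3090-0.9511i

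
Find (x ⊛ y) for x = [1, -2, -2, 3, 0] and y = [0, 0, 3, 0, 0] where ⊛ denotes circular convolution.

(x ⊛ y)[n] = Σ(m=0 to 4) x[m] · y[(n-m) mod 5]

Computing each output sample:
(x ⊛ y)[0] = 9
(x ⊛ y)[1] = 0
(x ⊛ y)[2] = 3
(x ⊛ y)[3] = -6
(x ⊛ y)[4] = -6

x ⊛ y = [9, 0, 3, -6, -6]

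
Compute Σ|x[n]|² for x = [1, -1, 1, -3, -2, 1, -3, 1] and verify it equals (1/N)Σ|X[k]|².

Time domain:
Σ|x[n]|² = |1|² + |-1|² + |1|² + |-3|² + |-2|² + |1|² + |-3|² + |1|² = 27.0000

Frequency domain:
(1/8)Σ|X[k]|² = (1/8)(|-5|² + |4.4142+0.2426i|² + |1-2i|² + |1.5858+8.2426i|² + |-1|² + |1.5858-8.2426i|² + |1+2i|² + |4.4142-0.2426i|²) = (1/8)·216.0000 = 27.0000

Both sides agree, confirming Parseval's theorem.

Σ|x[n]|² = (1/N)Σ|X[k]|² = 27.0000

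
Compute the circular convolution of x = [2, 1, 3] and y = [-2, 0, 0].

(x ⊛ y)[n] = Σ(m=0 to 2) x[m] · y[(n-m) mod 3]

Computing each output sample:
(x ⊛ y)[0] = -4
(x ⊛ y)[1] = -2
(x ⊛ y)[2] = -6

x ⊛ y = [-4, -2, -6]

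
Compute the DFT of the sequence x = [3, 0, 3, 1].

X[k] = Σ(n=0 to 3) x[n] · ω_4^(nk)
where ω_4 = e^(-2πi/4)

Computing each X[k]:
X[0] = 7
X[1] = 1i
X[2] = 5
X[3] = -1i

X = [7, 1i, 5, -1i]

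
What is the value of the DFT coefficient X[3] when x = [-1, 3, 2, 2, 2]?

X[3] = Σ(n=0 to 4) x[n] · ω_5^(3n) where ω_5 = e^(-2πi/5)
= (-1)·ω_5^0 + (3)·ω_5^3 + (2)·ω_5^6 + (2)·ω_5^9 + (2)·ω_5^12

X[3] = -3.8090+0.5878i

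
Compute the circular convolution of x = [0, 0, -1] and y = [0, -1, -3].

(x ⊛ y)[n] = Σ(m=0 to 2) x[m] · y[(n-m) mod 3]

Computing each output sample:
(x ⊛ y)[0] = 1
(x ⊛ y)[1] = 3
(x ⊛ y)[2] = 0

x ⊛ y = [1, 3, 0]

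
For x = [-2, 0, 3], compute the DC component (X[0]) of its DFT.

X[0] = Σ(n=0 to 2) x[n] · ω_3^0 = Σ x[n]
= (-2) + (0) + (3)

X[0] = 1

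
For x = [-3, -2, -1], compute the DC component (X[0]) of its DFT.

X[0] = Σ(n=0 to 2) x[n] · ω_3^0 = Σ x[n]
= (-3) + (-2) + (-1)

X[0] = -6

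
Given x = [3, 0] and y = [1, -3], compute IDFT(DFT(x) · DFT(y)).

(x ⊛ y)[n] = Σ(m=0 to 1) x[m] · y[(n-m) mod 2]

Computing each output sample:
(x ⊛ y)[0] = 3
(x ⊛ y)[1] = -9

x ⊛ y = [3, -9]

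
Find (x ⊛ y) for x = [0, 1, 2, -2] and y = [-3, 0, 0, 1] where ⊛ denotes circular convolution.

(x ⊛ y)[n] = Σ(m=0 to 3) x[m] · y[(n-m) mod 4]

Computing each output sample:
(x ⊛ y)[0] = 1
(x ⊛ y)[1] = -1
(x ⊛ y)[2] = -8
(x ⊛ y)[3] = 6

x ⊛ y = [1, -1, -8, 6]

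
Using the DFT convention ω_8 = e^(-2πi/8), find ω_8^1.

ω_8^1 = e^(-2πi·1/8)
= cos(-2π·1/8) + i·sin(-2π·1/8)
= cos(-2π/8) + i·sin(-2π/8)

ω_8^1 = cos(-2π/8) + i·sin(-2π/8) = 0.7071-0.7071i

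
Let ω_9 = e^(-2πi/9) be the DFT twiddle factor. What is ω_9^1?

ω_9^1 = e^(-2πi·1/9)
= cos(-2π·1/9) + i·sin(-2π·1/9)
= cos(-2π/9) + i·sin(-2π/9)

ω_9^1 = cos(-2π/9) + i·sin(-2π/9) = 0.7660-0.6428i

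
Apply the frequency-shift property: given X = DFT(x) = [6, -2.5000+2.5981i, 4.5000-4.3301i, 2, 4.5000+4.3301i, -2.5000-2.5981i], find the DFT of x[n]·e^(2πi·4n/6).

Modulation property: DFT(ω_6^(-4n)·x[n]) = X[(k-4) mod 6], so circularly shift X by 4 positions.

X[k-4] = [4.5000-4.3301i, 2, 4.5000+4.3301i, -2.5000-2.5981i, 6, -2.5000+2.5981i]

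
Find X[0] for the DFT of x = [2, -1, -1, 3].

X[0] = Σ(n=0 to 3) x[n] · ω_4^0 = Σ x[n]
= (2) + (-1) + (-1) + (3)

X[0] = 3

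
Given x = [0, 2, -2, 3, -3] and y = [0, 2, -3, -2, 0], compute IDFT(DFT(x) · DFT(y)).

(x ⊛ y)[n] = Σ(m=0 to 4) x[m] · y[(n-m) mod 5]

Computing each output sample:
(x ⊛ y)[0] = -11
(x ⊛ y)[1] = 3
(x ⊛ y)[2] = 10
(x ⊛ y)[3] = -10
(x ⊛ y)[4] = 8

x ⊛ y = [-11, 3, 10, -10, 8]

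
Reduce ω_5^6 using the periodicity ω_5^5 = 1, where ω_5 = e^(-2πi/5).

Since ω_5^5 = 1, powers reduce modulo 5.
6 mod 5 = 1
So ω_5^6 = ω_5^1 = e^(-2πi·1/5)

ω_5^6 = ω_5^1 = 0.3090-0.9511i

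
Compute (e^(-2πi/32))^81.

Since ω_32^32 = 1, powers reduce modulo 32.
81 mod 32 = 17
So ω_32^81 = ω_32^17 = e^(-2πi·17/32)

ω_32^81 = ω_32^17 = -0.9808+0.1951i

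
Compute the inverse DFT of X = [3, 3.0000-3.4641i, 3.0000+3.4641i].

x[n] = (1/3) Σ(k=0 to 2) X[k] · e^(2πikn/3)

Computing each x[n]:
x[0] = 3
x[1] = 2
x[2] = -2

x = [3, 2, -2]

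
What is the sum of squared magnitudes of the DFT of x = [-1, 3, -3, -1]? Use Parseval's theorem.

Parseval: Σ|x[n]|² = (1/N)Σ|X[k]|², so Σ|X[k]|² = N·Σ|x[n]|² = 4·20.0000

Σ|X[k]|² = N·Σ|x[n]|² = 4·20.0000 = 80.0000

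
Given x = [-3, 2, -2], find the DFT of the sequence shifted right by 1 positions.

Time shift by 1: X_shifted[k] = ω_3^(1k) · X[k]
Shifted x = [-2, -3, 2]

DFT(x[n-1]) = [-3, -1.5000+4.3301i, -1.5000-4.3301i]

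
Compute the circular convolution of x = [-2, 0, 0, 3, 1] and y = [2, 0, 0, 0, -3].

(x ⊛ y)[n] = Σ(m=0 to 4) x[m] · y[(n-m) mod 5]

Computing each output sample:
(x ⊛ y)[0] = -4
(x ⊛ y)[1] = 0
(x ⊛ y)[2] = -9
(x ⊛ y)[3] = 3
(x ⊛ y)[4] = 8

x ⊛ y = [-4, 0, -9, 3, 8]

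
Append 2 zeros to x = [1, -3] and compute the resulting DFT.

Original 2-point DFT: [-2, 4]
Zero-padded 4-point DFT provides frequency interpolation.

DFT_4([x, 0, ...]) = [-2, 1+3i, 4, 1-3i]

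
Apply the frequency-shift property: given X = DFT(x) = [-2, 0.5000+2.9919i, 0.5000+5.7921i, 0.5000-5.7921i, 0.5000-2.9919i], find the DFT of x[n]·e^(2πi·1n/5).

Modulation property: DFT(ω_5^(-1n)·x[n]) = X[(k-1) mod 5], so circularly shift X by 1 positions.

X[k-1] = [0.5000-2.9919i, -2, 0.5000+2.9919i, 0.5000+5.7921i, 0.5000-5.7921i]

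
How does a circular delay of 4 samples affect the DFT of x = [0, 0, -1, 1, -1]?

Time shift by 4: X_shifted[k] = ω_5^(4k) · X[k]
Shifted x = [0, -1, 1, -1, 0]

DFT(x[n-4]) = [-1, -0.3090-0.2245i, 0.8090+2.4899i, 0.8090-2.4899i, -0.3090+0.2245i]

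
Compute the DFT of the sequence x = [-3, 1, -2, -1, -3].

X[k] = Σ(n=0 to 4) x[n] · ω_5^(nk)
where ω_5 = e^(-2πi/5)

Computing each X[k]:
X[0] = -8
X[1] = -1.1910-3.2164i
X[2] = -2.3090-3.3022i
X[3] = -2.3090+3.3022i
X[4] = -1.1910+3.2164i

X = [-8, -1.1910-3.2164i, -2.3090-3.3022i, -2.3090+3.3022i, -1.1910+3.2164i]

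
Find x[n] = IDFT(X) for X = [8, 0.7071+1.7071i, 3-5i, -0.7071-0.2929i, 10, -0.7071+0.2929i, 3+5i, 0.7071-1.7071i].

x[n] = (1/8) Σ(k=0 to 7) X[k] · e^(2πikn/8)

Computing each x[n]:
x[0] = 3
x[1] = 1
x[2] = 1
x[3] = -2
x[4] = 3
x[5] = 1
x[6] = 2
x[7] = -1

x = [3, 1, 1, -2, 3, 1, 2, -1]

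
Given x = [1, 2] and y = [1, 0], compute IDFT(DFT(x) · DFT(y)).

(x ⊛ y)[n] = Σ(m=0 to 1) x[m] · y[(n-m) mod 2]

Computing each output sample:
(x ⊛ y)[0] = 1
(x ⊛ y)[1] = 2

x ⊛ y = [1, 2]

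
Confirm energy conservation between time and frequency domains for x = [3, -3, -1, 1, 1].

Time domain:
Σ|x[n]|² = |3|² + |-3|² + |-1|² + |1|² + |1|² = 21.0000

Frequency domain:
(1/5)Σ|X[k]|² = (1/5)(|1|² + |2.3820+4.9798i|² + |4.6180+0.4490i|² + |4.6180-0.4490i|² + |2.3820-4.9798i|²) = (1/5)·105.0000 = 21.0000

Both sides agree, confirming Parseval's theorem.

Σ|x[n]|² = (1/N)Σ|X[k]|² = 21.0000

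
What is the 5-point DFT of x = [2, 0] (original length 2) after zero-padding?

Original 2-point DFT: [2, 2]
Zero-padded 5-point DFT provides frequency interpolation.

DFT_5([x, 0, ...]) = [2, 2, 2, 2, 2]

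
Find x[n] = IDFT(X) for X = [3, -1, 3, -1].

x[n] = (1/4) Σ(k=0 to 3) X[k] · e^(2πikn/4)

Computing each x[n]:
x[0] = 1
x[1] = 0
x[2] = 2
x[3] = 0

x = [1, 0, 2, 0]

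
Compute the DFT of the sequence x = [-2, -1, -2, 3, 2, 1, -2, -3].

X[k] = Σ(n=0 to 7) x[n] · ω_8^(nk)
where ω_8 = e^(-2πi/8)

Computing each X[k]:
X[0] = -4
X[1] = -9.6569-2.8284i
X[2] = 4
X[3] = 1.6569-2.8284i
X[4] = -4
X[5] = 1.6569+2.8284i
X[6] = 4
X[7] = -9.6569+2.8284i

X = [-4, -9.6569-2.8284i, 4, 1.6569-2.8284i, -4, 1.6569+2.8284i, 4, -9.6569+2.8284i]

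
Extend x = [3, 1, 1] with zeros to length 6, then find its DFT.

Original 3-point DFT: [5, 2, 2]
Zero-padded 6-point DFT provides frequency interpolation.

DFT_6([x, 0, ...]) = [5, 3.0000-1.7321i, 2, 3, 2, 3.0000+1.7321i]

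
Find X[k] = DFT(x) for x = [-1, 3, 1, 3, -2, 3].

X[k] = Σ(n=0 to 5) x[n] · ω_6^(nk)
where ω_6 = e^(-2πi/6)

Computing each X[k]:
X[0] = 7
X[1] = -0.5000-2.5981i
X[2] = -0.5000+2.5981i
X[3] = -11
X[4] = -0.5000-2.5981i
X[5] = -0.5000+2.5981i

X = [7, -0.5000-2.5981i, -0.5000+2.5981i, -11, -0.5000-2.5981i, -0.5000+2.5981i]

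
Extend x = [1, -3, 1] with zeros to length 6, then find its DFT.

Original 3-point DFT: [-1, 2.0000+3.4641i, 2.0000-3.4641i]
Zero-padded 6-point DFT provides frequency interpolation.

DFT_6([x, 0, ...]) = [-1, -1.0000+1.7321i, 2.0000+3.4641i, 5, 2.0000-3.4641i, -1.0000-1.7321i]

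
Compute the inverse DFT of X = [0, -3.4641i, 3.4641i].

x[n] = (1/3) Σ(k=0 to 2) X[k] · e^(2πikn/3)

Computing each x[n]:
x[0] = 0
x[1] = 2
x[2] = -2

x = [0, 2, -2]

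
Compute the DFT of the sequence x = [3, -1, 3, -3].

X[k] = Σ(n=0 to 3) x[n] · ω_4^(nk)
where ω_4 = e^(-2πi/4)

Computing each X[k]:
X[0] = 2
X[1] = -2i
X[2] = 10
X[3] = 2i

X = [2, -2i, 10, 2i]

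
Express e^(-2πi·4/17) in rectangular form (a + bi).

ω_17^4 = e^(-2πi·4/17)
= cos(-2π·4/17) + i·sin(-2π·4/17)
= cos(-8π/17) + i·sin(-8π/17)

ω_17^4 = cos(-8π/17) + i·sin(-8π/17) = 0.0923-0.9957i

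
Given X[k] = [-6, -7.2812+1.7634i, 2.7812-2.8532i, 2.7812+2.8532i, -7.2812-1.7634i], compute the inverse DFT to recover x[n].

x[n] = (1/5) Σ(k=0 to 4) X[k] · e^(2πikn/5)

Computing each x[n]:
x[0] = -3
x[1] = -3
x[2] = 0
x[3] = 3
x[4] = -3

x = [-3, -3, 0, 3, -3]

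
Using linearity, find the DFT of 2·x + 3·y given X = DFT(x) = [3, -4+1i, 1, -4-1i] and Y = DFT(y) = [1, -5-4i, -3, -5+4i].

By linearity: DFT(2x + 3y) = 2·DFT(x) + 3·DFT(y)
= 2·[3, -4+1i, 1, -4-1i] + 3·[1, -5-4i, -3, -5+4i]

Computing element-wise:
Z[0] = 2·(3) + 3·(1) = 9
Z[1] = 2·(-4+1i) + 3·(-5-4i) = -23-10i
Z[2] = 2·(1) + 3·(-3) = -7
Z[3] = 2·(-4-1i) + 3·(-5+4i) = -23+10i

DFT(2x + 3y) = 2·X + 3·Y = [9, -23-10i, -7, -23+10i]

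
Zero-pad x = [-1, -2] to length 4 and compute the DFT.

Original 2-point DFT: [-3, 1]
Zero-padded 4-point DFT provides frequency interpolation.

DFT_4([x, 0, ...]) = [-3, -1+2i, 1, -1-2i]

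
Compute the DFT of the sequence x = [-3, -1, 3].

X[k] = Σ(n=0 to 2) x[n] · ω_3^(nk)
where ω_3 = e^(-2πi/3)

Computing each X[k]:
X[0] = -1
X[1] = -4.0000+3.4641i
X[2] = -4.0000-3.4641i

X = [-1, -4.0000+3.4641i, -4.0000-3.4641i]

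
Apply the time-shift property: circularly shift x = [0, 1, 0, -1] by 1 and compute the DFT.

Time shift by 1: X_shifted[k] = ω_4^(1k) · X[k]
Shifted x = [-1, 0, 1, 0]

DFT(x[n-1]) = [0, -2, 0, -2]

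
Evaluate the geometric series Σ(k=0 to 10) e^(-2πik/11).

Sum of all nth roots of unity equals 0 for n > 1 (geometric series with r ≠ 1).

0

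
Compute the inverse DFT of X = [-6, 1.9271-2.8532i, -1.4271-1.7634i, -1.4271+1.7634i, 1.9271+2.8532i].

x[n] = (1/5) Σ(k=0 to 4) X[k] · e^(2πikn/5)

Computing each x[n]:
x[0] = -1
x[1] = 1
x[2] = -2
x[3] = -2
x[4] = -2

x = [-1, 1, -2, -2, -2]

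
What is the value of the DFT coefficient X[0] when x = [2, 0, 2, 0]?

X[0] = Σ(n=0 to 3) x[n] · ω_4^0 = Σ x[n]
= (2) + (0) + (2) + (0)

X[0] = 4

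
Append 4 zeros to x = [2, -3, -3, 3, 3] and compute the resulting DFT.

Original 5-point DFT: [2, 2.0000+9.2331i, 2.0000-2.1796i, 2.0000+2.1796i, 2.0000-9.2331i]
Zero-padded 9-point DFT provides frequency interpolation.

DFT_9([x, 0, ...]) = [2, -5.1382+1.2586i, 5.0963+8.5069i, 6.5000-2.5981i, 1.5419-0.5460i, 1.5419+0.5460i, 6.5000+2.5981i, 5.0963-8.5069i, -5.1382-1.2586i]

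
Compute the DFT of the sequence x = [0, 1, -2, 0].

X[k] = Σ(n=0 to 3) x[n] · ω_4^(nk)
where ω_4 = e^(-2πi/4)

Computing each X[k]:
X[0] = -1
X[1] = 2-1i
X[2] = -3
X[3] = 2+1i

X = [-1, 2-1i, -3, 2+1i]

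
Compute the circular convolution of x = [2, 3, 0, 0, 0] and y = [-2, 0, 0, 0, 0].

(x ⊛ y)[n] = Σ(m=0 to 4) x[m] · y[(n-m) mod 5]

Computing each output sample:
(x ⊛ y)[0] = -4
(x ⊛ y)[1] = -6
(x ⊛ y)[2] = 0
(x ⊛ y)[3] = 0
(x ⊛ y)[4] = 0

x ⊛ y = [-4, -6, 0, 0, 0]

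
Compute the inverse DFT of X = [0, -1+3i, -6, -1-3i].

x[n] = (1/4) Σ(k=0 to 3) X[k] · e^(2πikn/4)

Computing each x[n]:
x[0] = -2
x[1] = 0
x[2] = -1
x[3] = 3

x = [-2, 0, -1, 3]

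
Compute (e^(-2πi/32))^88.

Since ω_32^32 = 1, powers reduce modulo 32.
88 mod 32 = 24
So ω_32^88 = ω_32^24 = e^(-2πi·24/32)

ω_32^88 = ω_32^24 = 1i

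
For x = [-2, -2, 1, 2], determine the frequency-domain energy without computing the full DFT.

Parseval: Σ|x[n]|² = (1/N)Σ|X[k]|², so Σ|X[k]|² = N·Σ|x[n]|² = 4·13.0000

Σ|X[k]|² = N·Σ|x[n]|² = 4·13.0000 = 52.0000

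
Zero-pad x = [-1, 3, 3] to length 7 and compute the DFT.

Original 3-point DFT: [5, -4, -4]
Zero-padded 7-point DFT provides frequency interpolation.

DFT_7([x, 0, ...]) = [5, 0.2029-5.2703i, -4.3705-1.6231i, -1.8324+1.0438i, -1.8324-1.0438i, -4.3705+1.6231i, 0.2029+5.2703i]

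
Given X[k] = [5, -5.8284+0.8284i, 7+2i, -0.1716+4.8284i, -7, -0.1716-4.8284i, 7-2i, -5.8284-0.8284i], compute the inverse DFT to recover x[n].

x[n] = (1/8) Σ(k=0 to 7) X[k] · e^(2πikn/8)

Computing each x[n]:
x[0] = 0
x[1] = -1
x[2] = -1
x[3] = 2
x[4] = 3
x[5] = 3
x[6] = -3
x[7] = 2

x = [0, -1, -1, 2, 3, 3, -3, 2]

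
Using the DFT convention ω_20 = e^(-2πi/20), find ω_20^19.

ω_20^19 = e^(-2πi·19/20)
= cos(-2π·19/20) + i·sin(-2π·19/20)
= cos(-38π/20) + i·sin(-38π/20)

ω_20^19 = cos(-38π/20) + i·sin(-38π/20) = 0.9511+0.3090i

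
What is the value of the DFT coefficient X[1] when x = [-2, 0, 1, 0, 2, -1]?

X[1] = Σ(n=0 to 5) x[n] · ω_6^(1n) where ω_6 = e^(-2πi/6)
= (-2)·ω_6^0 + (0)·ω_6^1 + (1)·ω_6^2 + (0)·ω_6^3 + (2)·ω_6^4 + (-1)·ω_6^5

X[1] = -4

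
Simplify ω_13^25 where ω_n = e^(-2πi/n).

Since ω_13^13 = 1, powers reduce modulo 13.
25 mod 13 = 12
So ω_13^25 = ω_13^12 = e^(-2πi·12/13)

ω_13^25 = ω_13^12 = 0.8855+0.4647i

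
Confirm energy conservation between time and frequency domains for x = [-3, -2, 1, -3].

Time domain:
Σ|x[n]|² = |-3|² + |-2|² + |1|² + |-3|² = 23.0000

Frequency domain:
(1/4)Σ|X[k]|² = (1/4)(|-7|² + |-4-1i|² + |3|² + |-4+1i|²) = (1/4)·92.0000 = 23.0000

Both sides agree, confirming Parseval's theorem.

Σ|x[n]|² = (1/N)Σ|X[k]|² = 23.0000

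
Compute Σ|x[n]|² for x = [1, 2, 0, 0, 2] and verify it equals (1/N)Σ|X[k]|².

Time domain:
Σ|x[n]|² = |1|² + |2|² + |0|² + |0|² + |2|² = 9.0000

Frequency domain:
(1/5)Σ|X[k]|² = (1/5)(|5|² + |2.2361|² + |-2.2361|² + |-2.2361|² + |2.2361|²) = (1/5)·45.0000 = 9.0000

Both sides agree, confirming Parseval's theorem.

Σ|x[n]|² = (1/N)Σ|X[k]|² = 9.0000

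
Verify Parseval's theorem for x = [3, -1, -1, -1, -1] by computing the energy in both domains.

Time domain:
Σ|x[n]|² = |3|² + |-1|² + |-1|² + |-1|² + |-1|² = 13.0000

Frequency domain:
(1/5)Σ|X[k]|² = (1/5)(|-1|² + |4|² + |4|² + |4|² + |4|²) = (1/5)·65.0000 = 13.0000

Both sides agree, confirming Parseval's theorem.

Σ|x[n]|² = (1/N)Σ|X[k]|² = 13.0000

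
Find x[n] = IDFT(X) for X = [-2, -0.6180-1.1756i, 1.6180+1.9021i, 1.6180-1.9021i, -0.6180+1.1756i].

x[n] = (1/5) Σ(k=0 to 4) X[k] · e^(2πikn/5)

Computing each x[n]:
x[0] = 0
x[1] = -1
x[2] = 1
x[3] = -1
x[4] = -1

x = [0, -1, 1, -1, -1]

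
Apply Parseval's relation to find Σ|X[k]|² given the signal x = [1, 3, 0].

Parseval: Σ|x[n]|² = (1/N)Σ|X[k]|², so Σ|X[k]|² = N·Σ|x[n]|² = 3·10.0000

Σ|X[k]|² = N·Σ|x[n]|² = 3·10.0000 = 30.0000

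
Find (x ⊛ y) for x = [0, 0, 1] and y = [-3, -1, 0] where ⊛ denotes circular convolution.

(x ⊛ y)[n] = Σ(m=0 to 2) x[m] · y[(n-m) mod 3]

Computing each output sample:
(x ⊛ y)[0] = -1
(x ⊛ y)[1] = 0
(x ⊛ y)[2] = -3

x ⊛ y = [-1, 0, -3]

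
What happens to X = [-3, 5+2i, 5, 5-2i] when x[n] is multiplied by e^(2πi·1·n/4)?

Modulation property: DFT(ω_4^(-1n)·x[n]) = X[(k-1) mod 4], so circularly shift X by 1 positions.

X[k-1] = [5-2i, -3, 5+2i, 5]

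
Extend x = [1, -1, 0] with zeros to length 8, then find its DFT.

Original 3-point DFT: [0, 1.5000+0.8660i, 1.5000-0.8660i]
Zero-padded 8-point DFT provides frequency interpolation.

DFT_8([x, 0, ...]) = [0, 0.2929+0.7071i, 1+1i, 1.7071+0.7071i, 2, 1.7071-0.7071i, 1-1i, 0.2929-0.7071i]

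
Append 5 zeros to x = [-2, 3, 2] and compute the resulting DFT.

Original 3-point DFT: [3, -4.5000-0.8660i, -4.5000+0.8660i]
Zero-padded 8-point DFT provides frequency interpolation.

DFT_8([x, 0, ...]) = [3, 0.1213-4.1213i, -4-3i, -4.1213-0.1213i, -3, -4.1213+0.1213i, -4+3i, 0.1213+4.1213i]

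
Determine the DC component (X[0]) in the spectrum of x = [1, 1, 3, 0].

X[0] = Σ(n=0 to 3) x[n] · ω_4^0 = Σ x[n]
= (1) + (1) + (3) + (0)

X[0] = 5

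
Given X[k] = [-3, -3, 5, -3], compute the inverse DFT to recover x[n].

x[n] = (1/4) Σ(k=0 to 3) X[k] · e^(2πikn/4)

Computing each x[n]:
x[0] = -1
x[1] = -2
x[2] = 2
x[3] = -2

x = [-1, -2, 2, -2]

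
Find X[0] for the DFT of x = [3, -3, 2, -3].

X[0] = Σ(n=0 to 3) x[n] · ω_4^0 = Σ x[n]
= (3) + (-3) + (2) + (-3)

X[0] = -1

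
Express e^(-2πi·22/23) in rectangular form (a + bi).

ω_23^22 = e^(-2πi·22/23)
= cos(-2π·22/23) + i·sin(-2π·22/23)
= cos(-44π/23) + i·sin(-44π/23)

ω_23^22 = cos(-44π/23) + i·sin(-44π/23) = 0.9629+0.2698i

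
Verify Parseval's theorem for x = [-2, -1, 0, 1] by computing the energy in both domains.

Time domain:
Σ|x[n]|² = |-2|² + |-1|² + |0|² + |1|² = 6.0000

Frequency domain:
(1/4)Σ|X[k]|² = (1/4)(|-2|² + |-2+2i|² + |-2|² + |-2-2i|²) = (1/4)·24.0000 = 6.0000

Both sides agree, confirming Parseval's theorem.

Σ|x[n]|² = (1/N)Σ|X[k]|² = 6.0000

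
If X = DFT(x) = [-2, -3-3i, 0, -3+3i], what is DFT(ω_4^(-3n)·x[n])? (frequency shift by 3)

Modulation property: DFT(ω_4^(-3n)·x[n]) = X[(k-3) mod 4], so circularly shift X by 3 positions.

X[k-3] = [-3-3i, 0, -3+3i, -2]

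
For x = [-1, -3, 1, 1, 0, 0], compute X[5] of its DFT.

X[5] = Σ(n=0 to 5) x[n] · ω_6^(5n) where ω_6 = e^(-2πi/6)
= (-1)·ω_6^0 + (-3)·ω_6^5 + (1)·ω_6^10 + (1)·ω_6^15 + (0)·ω_6^20 + (0)·ω_6^25

X[5] = -4.0000-1.7321i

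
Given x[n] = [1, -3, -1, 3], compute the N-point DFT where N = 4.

X[k] = Σ(n=0 to 3) x[n] · ω_4^(nk)
where ω_4 = e^(-2πi/4)

Computing each X[k]:
X[0] = 0
X[1] = 2+6i
X[2] = 0
X[3] = 2-6i

X = [0, 2+6i, 0, 2-6i]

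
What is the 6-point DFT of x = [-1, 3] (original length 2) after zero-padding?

Original 2-point DFT: [2, -4]
Zero-padded 6-point DFT provides frequency interpolation.

DFT_6([x, 0, ...]) = [2, 0.5000-2.5981i, -2.5000-2.5981i, -4, -2.5000+2.5981i, 0.5000+2.5981i]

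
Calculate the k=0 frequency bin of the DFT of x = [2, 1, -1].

X[0] = Σ(n=0 to 2) x[n] · ω_3^0 = Σ x[n]
= (2) + (1) + (-1)

X[0] = 2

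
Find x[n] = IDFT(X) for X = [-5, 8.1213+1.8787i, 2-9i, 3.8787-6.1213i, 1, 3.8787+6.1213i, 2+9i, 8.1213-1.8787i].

x[n] = (1/8) Σ(k=0 to 7) X[k] · e^(2πikn/8)

Computing each x[n]:
x[0] = 3
x[1] = 3
x[2] = -3
x[3] = -3
x[4] = -3
x[5] = 0
x[6] = 1
x[7] = -3

x = [3, 3, -3, -3, -3, 0, 1, -3]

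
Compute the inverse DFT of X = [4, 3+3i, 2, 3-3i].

x[n] = (1/4) Σ(k=0 to 3) X[k] · e^(2πikn/4)

Computing each x[n]:
x[0] = 3
x[1] = -1
x[2] = 0
x[3] = 2

x = [3, -1, 0, 2]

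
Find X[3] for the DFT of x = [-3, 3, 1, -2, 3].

X[3] = Σ(n=0 to 4) x[n] · ω_5^(3n) where ω_5 = e^(-2πi/5)
= (-3)·ω_5^0 + (3)·ω_5^3 + (1)·ω_5^6 + (-2)·ω_5^9 + (3)·ω_5^12

X[3] = -8.1631-2.8532i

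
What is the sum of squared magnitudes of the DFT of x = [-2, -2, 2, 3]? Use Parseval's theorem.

Parseval: Σ|x[n]|² = (1/N)Σ|X[k]|², so Σ|X[k]|² = N·Σ|x[n]|² = 4·21.0000

Σ|X[k]|² = N·Σ|x[n]|² = 4·21.0000 = 84.0000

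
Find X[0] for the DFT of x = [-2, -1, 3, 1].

X[0] = Σ(n=0 to 3) x[n] · ω_4^0 = Σ x[n]
= (-2) + (-1) + (3) + (1)

X[0] = 1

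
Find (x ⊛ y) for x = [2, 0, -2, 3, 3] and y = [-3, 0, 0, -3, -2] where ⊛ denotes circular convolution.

(x ⊛ y)[n] = Σ(m=0 to 4) x[m] · y[(n-m) mod 5]

Computing each output sample:
(x ⊛ y)[0] = 0
(x ⊛ y)[1] = -5
(x ⊛ y)[2] = -9
(x ⊛ y)[3] = -21
(x ⊛ y)[4] = -13

x ⊛ y = [0, -5, -9, -21, -13]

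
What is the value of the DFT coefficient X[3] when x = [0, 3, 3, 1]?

X[3] = Σ(n=0 to 3) x[n] · ω_4^(3n) where ω_4 = e^(-2πi/4)
= (0)·ω_4^0 + (3)·ω_4^3 + (3)·ω_4^6 + (1)·ω_4^9

X[3] = -3+2i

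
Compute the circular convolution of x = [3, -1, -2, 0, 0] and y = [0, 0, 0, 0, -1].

(x ⊛ y)[n] = Σ(m=0 to 4) x[m] · y[(n-m) mod 5]

Computing each output sample:
(x ⊛ y)[0] = 1
(x ⊛ y)[1] = 2
(x ⊛ y)[2] = 0
(x ⊛ y)[3] = 0
(x ⊛ y)[4] = -3

x ⊛ y = [1, 2, 0, 0, -3]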